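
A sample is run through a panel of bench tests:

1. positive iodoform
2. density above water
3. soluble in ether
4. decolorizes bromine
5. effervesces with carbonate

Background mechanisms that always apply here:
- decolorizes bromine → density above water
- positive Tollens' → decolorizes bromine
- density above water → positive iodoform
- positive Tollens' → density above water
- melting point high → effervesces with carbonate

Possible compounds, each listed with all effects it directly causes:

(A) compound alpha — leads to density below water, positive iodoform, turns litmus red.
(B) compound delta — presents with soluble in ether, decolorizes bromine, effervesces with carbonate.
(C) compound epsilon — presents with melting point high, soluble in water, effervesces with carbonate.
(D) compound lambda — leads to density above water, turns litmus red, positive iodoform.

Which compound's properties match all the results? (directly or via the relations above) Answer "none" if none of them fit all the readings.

B

Per-candidate check:
(A) compound alpha — positive iodoform ✓; density above water ✗; soluble in ether ✗; decolorizes bromine ✗; effervesces with carbonate ✗
(B) compound delta — positive iodoform ✓ (via decolorizes bromine → density above water → positive iodoform); density above water ✓ (via decolorizes bromine → density above water); soluble in ether ✓; decolorizes bromine ✓; effervesces with carbonate ✓
(C) compound epsilon — does not account for positive iodoform, density above water, soluble in ether, decolorizes bromine
(D) compound lambda — positive iodoform ✓; density above water ✓; soluble in ether ✗; decolorizes bromine ✗; effervesces with carbonate ✗
(B) is the only candidate with no mismatches.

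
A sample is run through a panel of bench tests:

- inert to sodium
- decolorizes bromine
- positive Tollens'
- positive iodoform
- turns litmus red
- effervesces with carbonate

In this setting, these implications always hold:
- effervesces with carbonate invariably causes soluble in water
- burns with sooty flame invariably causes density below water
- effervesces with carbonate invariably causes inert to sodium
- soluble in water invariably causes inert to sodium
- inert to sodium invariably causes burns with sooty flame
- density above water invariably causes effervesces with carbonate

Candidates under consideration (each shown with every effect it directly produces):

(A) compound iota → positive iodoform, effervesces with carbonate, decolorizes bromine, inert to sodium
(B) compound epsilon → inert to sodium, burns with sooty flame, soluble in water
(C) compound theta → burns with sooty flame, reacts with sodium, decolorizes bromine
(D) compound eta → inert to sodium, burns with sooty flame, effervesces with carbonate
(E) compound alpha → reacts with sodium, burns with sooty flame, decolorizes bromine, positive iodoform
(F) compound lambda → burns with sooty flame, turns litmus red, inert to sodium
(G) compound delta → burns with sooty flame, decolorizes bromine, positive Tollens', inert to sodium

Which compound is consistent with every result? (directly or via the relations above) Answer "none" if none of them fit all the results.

Testing each hypothesis:
(A) compound iota — does not account for positive Tollens', turns litmus red
(B) compound epsilon — inert to sodium match; decolorizes bromine miss; positive Tollens' miss; positive iodoform miss; turns litmus red miss; effervesces with carbonate miss
(C) compound theta — fails on inert to sodium, positive Tollens', positive iodoform, turns litmus red, effervesces with carbonate (predicts reacts with sodium, not inert to sodium)
(D) compound eta — does not account for decolorizes bromine, positive Tollens', positive iodoform, turns litmus red
(E) compound alpha — inert to sodium miss; decolorizes bromine match; positive Tollens' miss; positive iodoform match; turns litmus red miss; effervesces with carbonate miss
(F) compound lambda — inert to sodium match; decolorizes bromine miss; positive Tollens' miss; positive iodoform miss; turns litmus red match; effervesces with carbonate miss
(G) compound delta — inert to sodium match; decolorizes bromine match; positive Tollens' match; positive iodoform miss; turns litmus red miss; effervesces with carbonate miss
Every candidate fails on at least one observation.

none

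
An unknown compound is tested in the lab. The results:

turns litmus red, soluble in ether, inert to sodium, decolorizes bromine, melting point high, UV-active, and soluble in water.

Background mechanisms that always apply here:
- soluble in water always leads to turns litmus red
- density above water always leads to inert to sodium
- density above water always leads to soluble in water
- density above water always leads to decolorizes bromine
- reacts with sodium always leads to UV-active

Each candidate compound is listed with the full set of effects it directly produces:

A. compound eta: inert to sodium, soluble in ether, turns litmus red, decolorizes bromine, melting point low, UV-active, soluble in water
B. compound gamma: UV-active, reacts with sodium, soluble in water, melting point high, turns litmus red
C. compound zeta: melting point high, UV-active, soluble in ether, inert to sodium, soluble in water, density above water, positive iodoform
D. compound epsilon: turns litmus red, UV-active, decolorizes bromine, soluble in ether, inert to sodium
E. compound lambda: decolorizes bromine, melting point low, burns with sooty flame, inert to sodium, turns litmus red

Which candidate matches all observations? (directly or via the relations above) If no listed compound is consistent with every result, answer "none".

Testing each hypothesis:
(A) compound eta — turns litmus red ✓; soluble in ether ✓; inert to sodium ✓; decolorizes bromine ✓; melting point high ✗; UV-active ✓; soluble in water ✓
(B) compound gamma — fails on soluble in ether, inert to sodium, decolorizes bromine (predicts reacts with sodium, not inert to sodium)
(C) compound zeta — accounts for every observation (turns litmus red via soluble in water → turns litmus red)
(D) compound epsilon — turns litmus red ✓; soluble in ether ✓; inert to sodium ✓; decolorizes bromine ✓; melting point high ✗; UV-active ✓; soluble in water ✗
(E) compound lambda — turns litmus red ✓; soluble in ether ✗; inert to sodium ✓; decolorizes bromine ✓; melting point high ✗; UV-active ✗; soluble in water ✗
(C) is the only candidate with no mismatches.

C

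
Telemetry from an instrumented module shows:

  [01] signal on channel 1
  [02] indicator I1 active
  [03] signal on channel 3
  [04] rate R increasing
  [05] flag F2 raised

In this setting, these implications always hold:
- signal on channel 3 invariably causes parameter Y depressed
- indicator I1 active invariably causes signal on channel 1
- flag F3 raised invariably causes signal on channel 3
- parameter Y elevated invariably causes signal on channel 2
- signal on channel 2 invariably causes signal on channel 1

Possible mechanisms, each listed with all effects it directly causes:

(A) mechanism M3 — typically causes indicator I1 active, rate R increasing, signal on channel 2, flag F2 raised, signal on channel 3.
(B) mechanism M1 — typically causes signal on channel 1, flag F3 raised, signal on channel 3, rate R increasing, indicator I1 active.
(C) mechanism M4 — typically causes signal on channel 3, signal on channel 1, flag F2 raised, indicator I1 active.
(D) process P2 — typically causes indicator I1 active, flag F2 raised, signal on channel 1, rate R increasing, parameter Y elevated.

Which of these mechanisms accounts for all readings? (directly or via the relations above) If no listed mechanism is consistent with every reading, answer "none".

A

Per-candidate check:
(A) mechanism M3 — signal on channel 1 yes (by signal on channel 2 → signal on channel 1); indicator I1 active yes; signal on channel 3 yes; rate R increasing yes; flag F2 raised yes
(B) mechanism M1 — signal on channel 1 yes; indicator I1 active yes; signal on channel 3 yes; rate R increasing yes; flag F2 raised NO
(C) mechanism M4 — does not account for rate R increasing
(D) process P2 — does not account for signal on channel 3
Only (A) is consistent with every observation.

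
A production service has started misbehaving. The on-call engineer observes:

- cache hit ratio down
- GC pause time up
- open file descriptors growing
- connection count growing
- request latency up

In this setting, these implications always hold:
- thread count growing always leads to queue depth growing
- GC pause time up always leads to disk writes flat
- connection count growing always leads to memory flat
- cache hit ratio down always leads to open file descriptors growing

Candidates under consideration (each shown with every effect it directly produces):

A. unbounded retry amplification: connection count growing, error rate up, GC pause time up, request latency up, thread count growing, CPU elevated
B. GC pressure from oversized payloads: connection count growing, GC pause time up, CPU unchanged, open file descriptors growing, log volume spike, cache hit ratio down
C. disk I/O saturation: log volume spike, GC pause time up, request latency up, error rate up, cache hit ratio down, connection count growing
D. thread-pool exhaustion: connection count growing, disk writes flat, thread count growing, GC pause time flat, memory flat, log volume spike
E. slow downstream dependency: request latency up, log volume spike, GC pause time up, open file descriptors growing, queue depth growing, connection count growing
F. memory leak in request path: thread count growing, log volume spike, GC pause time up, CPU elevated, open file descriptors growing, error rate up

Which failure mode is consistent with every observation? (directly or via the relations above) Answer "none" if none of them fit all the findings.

C

For each candidate, compare predicted effects to what was observed:
(A) unbounded retry amplification — cache hit ratio down NO; GC pause time up yes; open file descriptors growing NO; connection count growing yes; request latency up yes
(B) GC pressure from oversized payloads — cache hit ratio down yes; GC pause time up yes; open file descriptors growing yes; connection count growing yes; request latency up NO
(C) disk I/O saturation — accounts for every observation (open file descriptors growing by cache hit ratio down → open file descriptors growing)
(D) thread-pool exhaustion — fails on cache hit ratio down, GC pause time up, open file descriptors growing, request latency up (predicts GC pause time flat, not GC pause time up)
(E) slow downstream dependency — cache hit ratio down NO; GC pause time up yes; open file descriptors growing yes; connection count growing yes; request latency up yes
(F) memory leak in request path — does not account for cache hit ratio down, connection count growing, request latency up
(C) is the only candidate with no mismatches.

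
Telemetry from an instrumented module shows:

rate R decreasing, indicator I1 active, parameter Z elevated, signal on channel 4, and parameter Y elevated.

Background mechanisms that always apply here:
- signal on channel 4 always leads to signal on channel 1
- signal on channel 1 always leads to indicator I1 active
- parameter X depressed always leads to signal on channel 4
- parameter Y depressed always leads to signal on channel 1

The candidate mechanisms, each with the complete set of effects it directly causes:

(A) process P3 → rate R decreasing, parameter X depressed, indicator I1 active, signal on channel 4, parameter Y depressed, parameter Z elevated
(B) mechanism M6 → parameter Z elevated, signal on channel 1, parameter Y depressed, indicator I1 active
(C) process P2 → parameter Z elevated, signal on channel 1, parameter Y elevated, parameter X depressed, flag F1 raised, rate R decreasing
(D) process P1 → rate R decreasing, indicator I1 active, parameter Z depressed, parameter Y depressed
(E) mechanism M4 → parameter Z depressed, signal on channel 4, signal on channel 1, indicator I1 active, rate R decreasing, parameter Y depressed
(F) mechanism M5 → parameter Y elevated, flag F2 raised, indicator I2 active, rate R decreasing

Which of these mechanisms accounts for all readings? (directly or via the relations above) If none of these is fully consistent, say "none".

Per-candidate check:
(A) process P3 — rate R decreasing ✓; indicator I1 active ✓; parameter Z elevated ✓; signal on channel 4 ✓; parameter Y elevated ✗
(B) mechanism M6 — rate R decreasing ✗; indicator I1 active ✓; parameter Z elevated ✓; signal on channel 4 ✗; parameter Y elevated ✗
(C) process P2 — rate R decreasing ✓; indicator I1 active ✓ (via signal on channel 1 → indicator I1 active); parameter Z elevated ✓; signal on channel 4 ✓ (via parameter X depressed → signal on channel 4); parameter Y elevated ✓
(D) process P1 — rate R decreasing ✓; indicator I1 active ✓; parameter Z elevated ✗; signal on channel 4 ✗; parameter Y elevated ✗
(E) mechanism M4 — rate R decreasing ✓; indicator I1 active ✓; parameter Z elevated ✗; signal on channel 4 ✓; parameter Y elevated ✗
(F) mechanism M5 — does not account for indicator I1 active, parameter Z elevated, signal on channel 4
Only (C) is consistent with every observation.

C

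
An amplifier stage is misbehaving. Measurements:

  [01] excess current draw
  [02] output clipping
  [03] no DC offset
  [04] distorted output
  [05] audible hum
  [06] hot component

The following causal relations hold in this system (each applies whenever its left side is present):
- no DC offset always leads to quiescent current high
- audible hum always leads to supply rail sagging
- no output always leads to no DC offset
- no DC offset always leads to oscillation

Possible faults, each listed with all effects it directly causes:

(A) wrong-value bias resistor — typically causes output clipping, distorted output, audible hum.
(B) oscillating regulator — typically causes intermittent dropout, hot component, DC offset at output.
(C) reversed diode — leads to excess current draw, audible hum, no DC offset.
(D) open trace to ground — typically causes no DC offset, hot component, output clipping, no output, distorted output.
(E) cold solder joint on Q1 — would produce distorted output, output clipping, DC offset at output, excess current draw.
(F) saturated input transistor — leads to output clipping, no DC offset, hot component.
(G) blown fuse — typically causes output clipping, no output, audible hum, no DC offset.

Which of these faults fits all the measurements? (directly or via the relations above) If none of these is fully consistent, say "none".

Testing each hypothesis:
(A) wrong-value bias resistor — excess current draw ✗; output clipping ✓; no DC offset ✗; distorted output ✓; audible hum ✓; hot component ✗
(B) oscillating regulator — excess current draw ✗; output clipping ✗; no DC offset ✗; distorted output ✗; audible hum ✗; hot component ✓
(C) reversed diode — excess current draw ✓; output clipping ✗; no DC offset ✓; distorted output ✗; audible hum ✓; hot component ✗
(D) open trace to ground — excess current draw ✗; output clipping ✓; no DC offset ✓; distorted output ✓; audible hum ✗; hot component ✓
(E) cold solder joint on Q1 — excess current draw ✓; output clipping ✓; no DC offset ✗; distorted output ✓; audible hum ✗; hot component ✗
(F) saturated input transistor — excess current draw ✗; output clipping ✓; no DC offset ✓; distorted output ✗; audible hum ✗; hot component ✓
(G) blown fuse — excess current draw ✗; output clipping ✓; no DC offset ✓; distorted output ✗; audible hum ✓; hot component ✗
None of the listed candidates fits everything.

none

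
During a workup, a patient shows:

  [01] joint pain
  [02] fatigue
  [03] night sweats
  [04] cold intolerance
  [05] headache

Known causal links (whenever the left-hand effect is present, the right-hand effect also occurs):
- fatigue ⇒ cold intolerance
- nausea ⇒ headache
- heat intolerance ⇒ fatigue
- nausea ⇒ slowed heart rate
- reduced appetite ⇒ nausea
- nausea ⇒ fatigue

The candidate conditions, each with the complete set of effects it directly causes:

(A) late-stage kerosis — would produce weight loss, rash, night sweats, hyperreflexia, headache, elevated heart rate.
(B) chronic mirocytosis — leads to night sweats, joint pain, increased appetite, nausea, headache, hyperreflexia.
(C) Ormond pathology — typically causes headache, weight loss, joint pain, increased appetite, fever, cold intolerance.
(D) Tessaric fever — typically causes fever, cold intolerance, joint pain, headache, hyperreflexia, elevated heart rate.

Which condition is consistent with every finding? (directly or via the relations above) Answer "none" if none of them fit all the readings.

For each candidate, compare predicted effects to what was observed:
(A) late-stage kerosis — joint pain ✗; fatigue ✗; night sweats ✓; cold intolerance ✗; headache ✓
(B) chronic mirocytosis — joint pain ✓; fatigue ✓ (by nausea → fatigue); night sweats ✓; cold intolerance ✓ (by nausea → fatigue → cold intolerance); headache ✓
(C) Ormond pathology — does not account for fatigue, night sweats
(D) Tessaric fever — does not account for fatigue, night sweats
(B) alone accounts for all the evidence.

B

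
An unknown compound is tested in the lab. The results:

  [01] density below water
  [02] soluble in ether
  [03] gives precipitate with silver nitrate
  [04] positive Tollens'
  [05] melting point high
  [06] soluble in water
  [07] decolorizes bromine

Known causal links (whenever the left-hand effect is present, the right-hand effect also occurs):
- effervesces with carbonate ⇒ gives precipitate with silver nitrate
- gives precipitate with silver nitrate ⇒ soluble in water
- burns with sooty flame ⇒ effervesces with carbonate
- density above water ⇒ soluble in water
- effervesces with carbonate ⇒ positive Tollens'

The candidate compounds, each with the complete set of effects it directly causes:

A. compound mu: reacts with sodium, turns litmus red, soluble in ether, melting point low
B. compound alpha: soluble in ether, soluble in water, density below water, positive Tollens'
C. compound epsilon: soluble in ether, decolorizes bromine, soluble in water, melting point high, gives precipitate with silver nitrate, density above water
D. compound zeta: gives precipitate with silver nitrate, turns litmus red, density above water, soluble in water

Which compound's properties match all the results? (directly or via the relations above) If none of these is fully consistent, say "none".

For each candidate, compare predicted effects to what was observed:
(A) compound mu — fails on density below water, gives precipitate with silver nitrate, positive Tollens', melting point high, soluble in water, decolorizes bromine (predicts melting point low, not melting point high)
(B) compound alpha — density below water +; soluble in ether +; gives precipitate with silver nitrate -; positive Tollens' +; melting point high -; soluble in water +; decolorizes bromine -
(C) compound epsilon — density below water -; soluble in ether +; gives precipitate with silver nitrate +; positive Tollens' -; melting point high +; soluble in water +; decolorizes bromine +
(D) compound zeta — fails on density below water, soluble in ether, positive Tollens', melting point high, decolorizes bromine (predicts density above water, not density below water)
None of the listed candidates fits everything.

none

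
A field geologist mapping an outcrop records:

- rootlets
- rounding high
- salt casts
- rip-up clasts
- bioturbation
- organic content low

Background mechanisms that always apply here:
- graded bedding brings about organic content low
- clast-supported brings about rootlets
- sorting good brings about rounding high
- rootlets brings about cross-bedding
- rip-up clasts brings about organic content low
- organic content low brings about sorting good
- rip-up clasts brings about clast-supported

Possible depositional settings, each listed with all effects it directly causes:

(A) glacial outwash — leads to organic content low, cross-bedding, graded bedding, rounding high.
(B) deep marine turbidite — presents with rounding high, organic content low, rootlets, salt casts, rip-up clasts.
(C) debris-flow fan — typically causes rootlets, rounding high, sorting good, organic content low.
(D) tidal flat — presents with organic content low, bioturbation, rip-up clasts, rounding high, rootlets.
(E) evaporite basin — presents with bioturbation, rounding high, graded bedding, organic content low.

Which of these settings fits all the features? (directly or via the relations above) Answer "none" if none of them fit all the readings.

none

For each candidate, compare predicted effects to what was observed:
(A) glacial outwash — does not account for rootlets, salt casts, rip-up clasts, bioturbation
(B) deep marine turbidite — does not account for bioturbation
(C) debris-flow fan — does not account for salt casts, rip-up clasts, bioturbation
(D) tidal flat — rootlets yes; rounding high yes; salt casts NO; rip-up clasts yes; bioturbation yes; organic content low yes
(E) evaporite basin — does not account for rootlets, salt casts, rip-up clasts
None of the listed candidates fits everything.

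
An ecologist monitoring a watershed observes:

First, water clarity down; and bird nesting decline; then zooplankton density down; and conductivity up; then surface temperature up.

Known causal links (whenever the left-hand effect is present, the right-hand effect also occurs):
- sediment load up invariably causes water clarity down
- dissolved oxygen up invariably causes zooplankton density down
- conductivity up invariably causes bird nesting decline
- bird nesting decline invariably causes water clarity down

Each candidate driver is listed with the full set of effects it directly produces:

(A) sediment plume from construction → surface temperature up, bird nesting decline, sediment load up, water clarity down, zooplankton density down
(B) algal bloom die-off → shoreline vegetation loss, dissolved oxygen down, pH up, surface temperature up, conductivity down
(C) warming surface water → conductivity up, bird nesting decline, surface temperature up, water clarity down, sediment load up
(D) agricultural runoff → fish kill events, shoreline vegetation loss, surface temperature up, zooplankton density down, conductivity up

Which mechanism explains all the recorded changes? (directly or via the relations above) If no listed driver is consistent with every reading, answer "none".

D

For each candidate, compare predicted effects to what was observed:
(A) sediment plume from construction — water clarity down +; bird nesting decline +; zooplankton density down +; conductivity up -; surface temperature up +
(B) algal bloom die-off — water clarity down -; bird nesting decline -; zooplankton density down -; conductivity up -; surface temperature up +
(C) warming surface water — water clarity down +; bird nesting decline +; zooplankton density down -; conductivity up +; surface temperature up +
(D) agricultural runoff — water clarity down + (through conductivity up → bird nesting decline → water clarity down); bird nesting decline + (through conductivity up → bird nesting decline); zooplankton density down +; conductivity up +; surface temperature up +
Only (D) is consistent with every observation.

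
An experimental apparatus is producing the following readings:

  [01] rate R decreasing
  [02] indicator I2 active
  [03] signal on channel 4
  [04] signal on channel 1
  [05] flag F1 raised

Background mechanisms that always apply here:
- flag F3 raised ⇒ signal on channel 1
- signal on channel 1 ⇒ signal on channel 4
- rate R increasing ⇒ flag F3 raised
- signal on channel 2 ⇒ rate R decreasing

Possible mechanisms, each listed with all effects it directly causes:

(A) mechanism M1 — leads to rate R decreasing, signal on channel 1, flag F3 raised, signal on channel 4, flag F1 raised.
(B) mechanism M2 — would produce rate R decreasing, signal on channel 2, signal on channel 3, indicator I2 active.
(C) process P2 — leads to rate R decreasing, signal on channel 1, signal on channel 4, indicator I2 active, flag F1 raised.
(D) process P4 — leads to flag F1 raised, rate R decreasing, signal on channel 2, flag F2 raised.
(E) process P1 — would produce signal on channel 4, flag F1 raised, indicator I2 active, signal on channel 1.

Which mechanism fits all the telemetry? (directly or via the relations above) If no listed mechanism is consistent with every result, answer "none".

C

Testing each hypothesis:
(A) mechanism M1 — rate R decreasing +; indicator I2 active -; signal on channel 4 +; signal on channel 1 +; flag F1 raised +
(B) mechanism M2 — rate R decreasing +; indicator I2 active +; signal on channel 4 -; signal on channel 1 -; flag F1 raised -
(C) process P2 — rate R decreasing +; indicator I2 active +; signal on channel 4 +; signal on channel 1 +; flag F1 raised +
(D) process P4 — rate R decreasing +; indicator I2 active -; signal on channel 4 -; signal on channel 1 -; flag F1 raised +
(E) process P1 — does not account for rate R decreasing
(C) alone accounts for all the evidence.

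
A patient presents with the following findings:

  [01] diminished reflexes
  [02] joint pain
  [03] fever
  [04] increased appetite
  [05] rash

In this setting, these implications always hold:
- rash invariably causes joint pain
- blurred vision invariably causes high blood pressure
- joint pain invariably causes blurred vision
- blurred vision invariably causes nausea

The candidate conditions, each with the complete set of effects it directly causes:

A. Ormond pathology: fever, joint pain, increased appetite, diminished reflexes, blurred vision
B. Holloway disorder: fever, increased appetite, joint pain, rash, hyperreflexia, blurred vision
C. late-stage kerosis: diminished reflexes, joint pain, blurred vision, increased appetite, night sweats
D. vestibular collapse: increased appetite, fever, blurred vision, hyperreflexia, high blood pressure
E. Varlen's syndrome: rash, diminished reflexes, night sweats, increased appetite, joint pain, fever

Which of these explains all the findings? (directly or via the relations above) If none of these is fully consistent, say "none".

For each candidate, compare predicted effects to what was observed:
(A) Ormond pathology — diminished reflexes +; joint pain +; fever +; increased appetite +; rash -
(B) Holloway disorder — fails on diminished reflexes (predicts hyperreflexia, not diminished reflexes)
(C) late-stage kerosis — does not account for fever, rash
(D) vestibular collapse — diminished reflexes -; joint pain -; fever +; increased appetite +; rash -
(E) Varlen's syndrome — diminished reflexes +; joint pain +; fever +; increased appetite +; rash +
(E) alone accounts for all the evidence.

E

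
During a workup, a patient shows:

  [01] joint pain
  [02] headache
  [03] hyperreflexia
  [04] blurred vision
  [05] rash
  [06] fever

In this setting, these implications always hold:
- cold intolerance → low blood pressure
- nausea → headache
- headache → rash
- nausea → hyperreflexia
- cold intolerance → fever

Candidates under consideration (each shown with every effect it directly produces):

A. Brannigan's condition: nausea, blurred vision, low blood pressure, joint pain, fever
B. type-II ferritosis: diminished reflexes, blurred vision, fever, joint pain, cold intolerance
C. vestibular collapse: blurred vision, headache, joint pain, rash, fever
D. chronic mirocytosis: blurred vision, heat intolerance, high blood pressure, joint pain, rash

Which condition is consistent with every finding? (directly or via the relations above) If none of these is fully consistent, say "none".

A

Checking each candidate against the observations:
(A) Brannigan's condition — accounts for every observation (headache via nausea → headache)
(B) type-II ferritosis — joint pain yes; headache NO; hyperreflexia NO; blurred vision yes; rash NO; fever yes
(C) vestibular collapse — joint pain yes; headache yes; hyperreflexia NO; blurred vision yes; rash yes; fever yes
(D) chronic mirocytosis — joint pain yes; headache NO; hyperreflexia NO; blurred vision yes; rash yes; fever NO
(A) is the only candidate with no mismatches.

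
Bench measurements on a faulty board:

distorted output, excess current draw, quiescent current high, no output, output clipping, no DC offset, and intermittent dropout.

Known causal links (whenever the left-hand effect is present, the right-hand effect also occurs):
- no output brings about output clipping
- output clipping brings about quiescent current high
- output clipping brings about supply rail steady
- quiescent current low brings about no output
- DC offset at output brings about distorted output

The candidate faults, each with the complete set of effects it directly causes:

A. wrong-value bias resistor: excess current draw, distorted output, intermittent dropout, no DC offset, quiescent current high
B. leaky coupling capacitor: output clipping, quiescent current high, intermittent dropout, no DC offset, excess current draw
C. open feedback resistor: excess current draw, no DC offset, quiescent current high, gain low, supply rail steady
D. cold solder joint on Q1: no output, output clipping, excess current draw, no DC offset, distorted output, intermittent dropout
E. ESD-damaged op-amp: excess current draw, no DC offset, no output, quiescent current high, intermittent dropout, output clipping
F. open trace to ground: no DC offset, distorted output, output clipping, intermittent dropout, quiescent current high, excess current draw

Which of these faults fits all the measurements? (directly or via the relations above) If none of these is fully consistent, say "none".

Checking each candidate against the observations:
(A) wrong-value bias resistor — does not account for no output, output clipping
(B) leaky coupling capacitor — does not account for distorted output, no output
(C) open feedback resistor — distorted output ✗; excess current draw ✓; quiescent current high ✓; no output ✗; output clipping ✗; no DC offset ✓; intermittent dropout ✗
(D) cold solder joint on Q1 — distorted output ✓; excess current draw ✓; quiescent current high ✓ (through output clipping → quiescent current high); no output ✓; output clipping ✓; no DC offset ✓; intermittent dropout ✓
(E) ESD-damaged op-amp — distorted output ✗; excess current draw ✓; quiescent current high ✓; no output ✓; output clipping ✓; no DC offset ✓; intermittent dropout ✓
(F) open trace to ground — distorted output ✓; excess current draw ✓; quiescent current high ✓; no output ✗; output clipping ✓; no DC offset ✓; intermittent dropout ✓
(D) is the only candidate with no mismatches.

D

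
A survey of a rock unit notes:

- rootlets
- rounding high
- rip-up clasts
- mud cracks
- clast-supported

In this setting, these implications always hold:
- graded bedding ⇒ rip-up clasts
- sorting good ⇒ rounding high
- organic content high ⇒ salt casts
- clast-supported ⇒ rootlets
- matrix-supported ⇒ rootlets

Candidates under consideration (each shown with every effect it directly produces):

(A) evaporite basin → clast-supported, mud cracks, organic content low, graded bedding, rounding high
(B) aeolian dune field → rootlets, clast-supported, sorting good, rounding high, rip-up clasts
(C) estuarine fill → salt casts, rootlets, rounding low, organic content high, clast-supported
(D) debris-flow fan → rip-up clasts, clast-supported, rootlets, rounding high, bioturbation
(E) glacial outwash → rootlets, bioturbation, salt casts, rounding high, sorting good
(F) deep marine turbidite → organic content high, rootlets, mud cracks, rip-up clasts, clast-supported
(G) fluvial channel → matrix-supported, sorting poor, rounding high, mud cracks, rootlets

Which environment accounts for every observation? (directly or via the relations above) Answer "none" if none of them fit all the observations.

A

For each candidate, compare predicted effects to what was observed:
(A) evaporite basin — rootlets ✓ (through clast-supported → rootlets); rounding high ✓; rip-up clasts ✓ (through graded bedding → rip-up clasts); mud cracks ✓; clast-supported ✓
(B) aeolian dune field — rootlets ✓; rounding high ✓; rip-up clasts ✓; mud cracks ✗; clast-supported ✓
(C) estuarine fill — rootlets ✓; rounding high ✗; rip-up clasts ✗; mud cracks ✗; clast-supported ✓
(D) debris-flow fan — rootlets ✓; rounding high ✓; rip-up clasts ✓; mud cracks ✗; clast-supported ✓
(E) glacial outwash — rootlets ✓; rounding high ✓; rip-up clasts ✗; mud cracks ✗; clast-supported ✗
(F) deep marine turbidite — rootlets ✓; rounding high ✗; rip-up clasts ✓; mud cracks ✓; clast-supported ✓
(G) fluvial channel — rootlets ✓; rounding high ✓; rip-up clasts ✗; mud cracks ✓; clast-supported ✗
(A) alone accounts for all the evidence.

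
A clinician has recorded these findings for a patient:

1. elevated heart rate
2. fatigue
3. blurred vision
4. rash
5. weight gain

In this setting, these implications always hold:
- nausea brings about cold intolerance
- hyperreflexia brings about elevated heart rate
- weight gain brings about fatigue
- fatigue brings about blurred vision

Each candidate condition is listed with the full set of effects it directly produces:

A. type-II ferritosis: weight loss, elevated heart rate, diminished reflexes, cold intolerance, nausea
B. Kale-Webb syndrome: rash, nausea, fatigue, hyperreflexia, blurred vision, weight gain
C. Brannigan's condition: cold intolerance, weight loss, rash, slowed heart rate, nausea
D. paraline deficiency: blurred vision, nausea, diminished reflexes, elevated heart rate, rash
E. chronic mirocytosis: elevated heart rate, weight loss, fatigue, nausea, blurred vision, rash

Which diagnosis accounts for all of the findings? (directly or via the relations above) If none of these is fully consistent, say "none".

B

Checking each candidate against the observations:
(A) type-II ferritosis — fails on fatigue, blurred vision, rash, weight gain (predicts weight loss, not weight gain)
(B) Kale-Webb syndrome — accounts for every observation (elevated heart rate via hyperreflexia → elevated heart rate)
(C) Brannigan's condition — fails on elevated heart rate, fatigue, blurred vision, weight gain (predicts slowed heart rate, not elevated heart rate; predicts weight loss, not weight gain)
(D) paraline deficiency — does not account for fatigue, weight gain
(E) chronic mirocytosis — elevated heart rate ✓; fatigue ✓; blurred vision ✓; rash ✓; weight gain ✗
Only (B) is consistent with every observation.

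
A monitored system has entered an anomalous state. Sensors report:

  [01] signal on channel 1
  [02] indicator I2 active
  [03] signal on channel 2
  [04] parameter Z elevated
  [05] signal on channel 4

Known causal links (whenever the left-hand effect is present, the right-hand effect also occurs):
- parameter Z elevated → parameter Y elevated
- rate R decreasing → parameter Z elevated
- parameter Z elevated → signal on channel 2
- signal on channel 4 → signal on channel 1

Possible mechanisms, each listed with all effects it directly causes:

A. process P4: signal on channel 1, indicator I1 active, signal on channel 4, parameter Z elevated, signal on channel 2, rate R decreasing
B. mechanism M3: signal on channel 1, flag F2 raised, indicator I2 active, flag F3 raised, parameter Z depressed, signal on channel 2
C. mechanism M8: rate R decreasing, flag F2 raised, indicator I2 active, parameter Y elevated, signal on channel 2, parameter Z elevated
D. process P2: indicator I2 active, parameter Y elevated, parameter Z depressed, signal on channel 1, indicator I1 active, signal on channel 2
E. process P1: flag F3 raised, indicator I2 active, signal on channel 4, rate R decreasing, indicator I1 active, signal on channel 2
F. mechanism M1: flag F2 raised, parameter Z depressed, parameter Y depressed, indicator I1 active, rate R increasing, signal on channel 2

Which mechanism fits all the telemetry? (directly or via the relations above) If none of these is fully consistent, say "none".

Per-candidate check:
(A) process P4 — signal on channel 1 yes; indicator I2 active NO; signal on channel 2 yes; parameter Z elevated yes; signal on channel 4 yes
(B) mechanism M3 — fails on parameter Z elevated, signal on channel 4 (predicts parameter Z depressed, not parameter Z elevated)
(C) mechanism M8 — signal on channel 1 NO; indicator I2 active yes; signal on channel 2 yes; parameter Z elevated yes; signal on channel 4 NO
(D) process P2 — fails on parameter Z elevated, signal on channel 4 (predicts parameter Z depressed, not parameter Z elevated)
(E) process P1 — accounts for every observation (signal on channel 1 through signal on channel 4 → signal on channel 1)
(F) mechanism M1 — signal on channel 1 NO; indicator I2 active NO; signal on channel 2 yes; parameter Z elevated NO; signal on channel 4 NO
Only (E) is consistent with every observation.

E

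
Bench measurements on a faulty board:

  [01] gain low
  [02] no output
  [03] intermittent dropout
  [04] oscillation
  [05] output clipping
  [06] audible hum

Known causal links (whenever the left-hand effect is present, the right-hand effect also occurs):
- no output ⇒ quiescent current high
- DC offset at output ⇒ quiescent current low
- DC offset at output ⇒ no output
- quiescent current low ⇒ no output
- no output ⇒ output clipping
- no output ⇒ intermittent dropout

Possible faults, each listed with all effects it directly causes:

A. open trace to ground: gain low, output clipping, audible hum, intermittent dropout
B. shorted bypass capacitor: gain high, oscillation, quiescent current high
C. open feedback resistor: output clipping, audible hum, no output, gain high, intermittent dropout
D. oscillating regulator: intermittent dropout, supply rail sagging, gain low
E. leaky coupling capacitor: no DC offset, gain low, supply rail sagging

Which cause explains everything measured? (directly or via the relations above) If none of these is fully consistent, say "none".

none

Checking each candidate against the observations:
(A) open trace to ground — does not account for no output, oscillation
(B) shorted bypass capacitor — fails on gain low, no output, intermittent dropout, output clipping, audible hum (predicts gain high, not gain low)
(C) open feedback resistor — gain low miss; no output match; intermittent dropout match; oscillation miss; output clipping match; audible hum match
(D) oscillating regulator — gain low match; no output miss; intermittent dropout match; oscillation miss; output clipping miss; audible hum miss
(E) leaky coupling capacitor — gain low match; no output miss; intermittent dropout miss; oscillation miss; output clipping miss; audible hum miss
None of the listed candidates fits everything.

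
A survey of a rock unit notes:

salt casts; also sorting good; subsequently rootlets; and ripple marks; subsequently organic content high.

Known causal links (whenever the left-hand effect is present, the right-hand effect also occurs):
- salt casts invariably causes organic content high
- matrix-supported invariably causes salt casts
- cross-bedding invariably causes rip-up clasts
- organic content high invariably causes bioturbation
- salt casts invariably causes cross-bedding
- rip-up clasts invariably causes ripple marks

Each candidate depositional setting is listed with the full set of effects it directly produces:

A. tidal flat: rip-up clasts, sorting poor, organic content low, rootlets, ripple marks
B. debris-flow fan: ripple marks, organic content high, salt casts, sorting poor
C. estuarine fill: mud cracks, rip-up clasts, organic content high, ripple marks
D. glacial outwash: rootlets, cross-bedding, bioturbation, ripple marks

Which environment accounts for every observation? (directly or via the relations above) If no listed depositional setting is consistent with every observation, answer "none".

Checking each candidate against the observations:
(A) tidal flat — fails on salt casts, sorting good, organic content high (predicts sorting poor, not sorting good; predicts organic content low, not organic content high)
(B) debris-flow fan — fails on sorting good, rootlets (predicts sorting poor, not sorting good)
(C) estuarine fill — salt casts ✗; sorting good ✗; rootlets ✗; ripple marks ✓; organic content high ✓
(D) glacial outwash — does not account for salt casts, sorting good, organic content high
None of the listed candidates fits everything.

none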